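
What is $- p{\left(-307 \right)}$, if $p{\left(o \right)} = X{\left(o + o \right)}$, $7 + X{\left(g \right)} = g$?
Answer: $621$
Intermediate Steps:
$X{\left(g \right)} = -7 + g$
$p{\left(o \right)} = -7 + 2 o$ ($p{\left(o \right)} = -7 + \left(o + o\right) = -7 + 2 o$)
$- p{\left(-307 \right)} = - (-7 + 2 \left(-307\right)) = - (-7 - 614) = \left(-1\right) \left(-621\right) = 621$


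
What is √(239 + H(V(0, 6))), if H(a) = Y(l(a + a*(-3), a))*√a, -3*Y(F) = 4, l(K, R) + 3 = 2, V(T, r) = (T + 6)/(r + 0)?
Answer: √2139/3 ≈ 15.416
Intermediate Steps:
V(T, r) = (6 + T)/r
l(K, R) = -1 (l(K, R) = -3 + 2 = -1)
Y(F) = -4/3 (Y(F) = -⅓*4 = -4/3)
H(a) = -4*√a/3
√(239 + H(V(0, 6))) = √(239 - 4*√6*√(6 + 0)/6/3) = √(239 - 4*√((⅙)*6)/3) = √(239 - 4*√1/3) = √(239 - 4/3*1) = √(239 - 4/3) = √(713/3) = √2139/3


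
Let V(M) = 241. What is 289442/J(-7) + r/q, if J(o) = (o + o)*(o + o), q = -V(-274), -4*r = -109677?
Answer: 64381349/47236 ≈ 1363.0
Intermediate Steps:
r = 109677/4 (r = -¼*(-109677) = 109677/4 ≈ 27419.)
q = -241 (q = -1*241 = -241)
J(o) = 4*o² (J(o) = (2*o)*(2*o) = 4*o²)
289442/J(-7) + r/q = 289442/((4*(-7)²)) + (109677/4)/(-241) = 289442/((4*49)) + (109677/4)*(-1/241) = 289442/196 - 109677/964 = 289442*(1/196) - 109677/964 = 144721/98 - 109677/964 = 64381349/47236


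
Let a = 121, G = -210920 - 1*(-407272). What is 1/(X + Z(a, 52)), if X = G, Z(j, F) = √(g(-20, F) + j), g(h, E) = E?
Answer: 196352/38554107731 - √173/38554107731 ≈ 5.0926e-6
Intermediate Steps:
G = 196352 (G = -210920 + 407272 = 196352)
Z(j, F) = √(F + j)
X = 196352
1/(X + Z(a, 52)) = 1/(196352 + √(52 + 121)) = 1/(196352 + √173)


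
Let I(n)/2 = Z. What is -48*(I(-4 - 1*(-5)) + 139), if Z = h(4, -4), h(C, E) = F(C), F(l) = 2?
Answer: -6864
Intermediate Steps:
h(C, E) = 2
Z = 2
I(n) = 4 (I(n) = 2*2 = 4)
-48*(I(-4 - 1*(-5)) + 139) = -48*(4 + 139) = -48*143 = -6864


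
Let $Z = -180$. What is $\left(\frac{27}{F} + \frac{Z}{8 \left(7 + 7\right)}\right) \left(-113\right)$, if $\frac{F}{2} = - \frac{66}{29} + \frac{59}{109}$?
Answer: $\frac{162900009}{153524} \approx 1061.1$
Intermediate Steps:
$F = - \frac{10966}{3161}$ ($F = 2 \left(- \frac{66}{29} + \frac{59}{109}\right) = 2 \left(- \frac{5483}{3161}\right) = - \frac{10966}{3161} \approx -3.4692$)
$\left(\frac{27}{F} + \frac{Z}{8 \left(7 + 7\right)}\right) \left(-113\right) = \left(\frac{27}{- \frac{10966}{3161}} - \frac{180}{8 \left(7 + 7\right)}\right) \left(-113\right) = \left(27 \left(- \frac{3161}{10966}\right) - \frac{180}{8 \cdot 14}\right) \left(-113\right) = \left(- \frac{85347}{10966} - \frac{180}{112}\right) \left(-113\right) = \left(- \frac{85347}{10966} - \frac{45}{28}\right) \left(-113\right) = \left(- \frac{1441593}{153524}\right) \left(-113\right) = \frac{162900009}{153524}$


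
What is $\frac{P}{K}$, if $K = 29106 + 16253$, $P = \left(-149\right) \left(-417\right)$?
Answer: $\frac{62133}{45359} \approx 1.3698$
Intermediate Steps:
$P = 62133$
$K = 45359$
$\frac{P}{K} = \frac{62133}{45359}$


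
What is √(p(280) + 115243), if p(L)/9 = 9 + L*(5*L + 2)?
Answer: 2*√912091 ≈ 1910.1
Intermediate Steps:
p(L) = 81 + 9*L*(2 + 5*L) (p(L) = 9*(9 + L*(5*L + 2)) = 9*(9 + L*(2 + 5*L)) = 81 + 9*L*(2 + 5*L))
√(p(280) + 115243) = √((81 + 18*280 + 45*280²) + 115243) = √((81 + 5040 + 45*78400) + 115243) = √((81 + 5040 + 3528000) + 115243) = √(3533121 + 115243) = √3648364 = 2*√912091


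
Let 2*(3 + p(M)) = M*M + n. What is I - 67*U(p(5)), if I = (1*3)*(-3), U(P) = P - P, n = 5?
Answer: -9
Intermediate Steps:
p(M) = -½ + M²/2 (p(M) = -3 + (M*M + 5)/2 = -3 + (M² + 5)/2 = -3 + (5 + M²)/2 = -3 + (5/2 + M²/2) = -½ + M²/2)
U(P) = 0
I = -9 (I = 3*(-3) = -9)
I - 67*U(p(5)) = -9 - 67*0 = -9 + 0 = -9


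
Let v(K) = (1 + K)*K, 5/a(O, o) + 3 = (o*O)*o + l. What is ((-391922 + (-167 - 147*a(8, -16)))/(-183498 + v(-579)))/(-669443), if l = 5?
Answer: 160756637/41490229477320 ≈ 3.8746e-6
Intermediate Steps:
a(O, o) = 5/(2 + O*o²) (a(O, o) = 5/(-3 + ((o*O)*o + 5)) = 5/(-3 + ((O*o)*o + 5)) = 5/(-3 + (O*o² + 5)) = 5/(-3 + (5 + O*o²)) = 5/(2 + O*o²))
v(K) = K*(1 + K)
((-391922 + (-167 - 147*a(8, -16)))/(-183498 + v(-579)))/(-669443) = ((-391922 + (-167 - 735/(2 + 8*(-16)²)))/(-183498 - 579*(1 - 579)))/(-669443) = ((-391922 + (-167 - 735/(2 + 8*256)))/(-183498 - 579*(-578)))*(-1/669443) = ((-391922 + (-167 - 735/(2 + 2048)))/(-183498 + 334662))*(-1/669443) = ((-391922 + (-167 - 735/2050))/151164)*(-1/669443) = ((-391922 + (-167 - 735/2050))*(1/151164))*(-1/669443) = ((-391922 + (-167 - 147*1/410))*(1/151164))*(-1/669443) = ((-391922 + (-167 - 147/410))*(1/151164))*(-1/669443) = ((-391922 - 68617/410)*(1/151164))*(-1/669443) = -160756637/410*1/151164*(-1/669443) = -160756637/61977240*(-1/669443) = 160756637/41490229477320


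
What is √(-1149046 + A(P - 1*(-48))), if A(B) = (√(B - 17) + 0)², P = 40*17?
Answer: I*√1148335 ≈ 1071.6*I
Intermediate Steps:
P = 680
A(B) = -17 + B (A(B) = (√(-17 + B) + 0)² = (√(-17 + B))² = -17 + B)
√(-1149046 + A(P - 1*(-48))) = √(-1149046 + (-17 + (680 - 1*(-48)))) = √(-1149046 + (-17 + (680 + 48))) = √(-1149046 + (-17 + 728)) = √(-1149046 + 711) = √(-1148335) = I*√1148335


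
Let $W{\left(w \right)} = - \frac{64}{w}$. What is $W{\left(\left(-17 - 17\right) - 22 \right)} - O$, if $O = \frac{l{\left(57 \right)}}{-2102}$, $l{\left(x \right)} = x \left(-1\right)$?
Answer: $\frac{16417}{14714} \approx 1.1157$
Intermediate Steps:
$l{\left(x \right)} = - x$
$O = \frac{57}{2102}$ ($O = \frac{\left(-1\right) 57}{-2102} = \left(-57\right) \left(- \frac{1}{2102}\right) = \frac{57}{2102} \approx 0.027117$)
$W{\left(\left(-17 - 17\right) - 22 \right)} - O = - \frac{64}{\left(-17 - 17\right) - 22} - \frac{57}{2102} = - \frac{64}{-34 - 22} - \frac{57}{2102} = - \frac{64}{-56} - \frac{57}{2102} = \left(-64\right) \left(- \frac{1}{56}\right) - \frac{57}{2102} = \frac{8}{7} - \frac{57}{2102} = \frac{16417}{14714}$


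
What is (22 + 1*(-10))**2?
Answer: 144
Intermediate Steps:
(22 + 1*(-10))**2 = (22 - 10)**2 = 12**2 = 144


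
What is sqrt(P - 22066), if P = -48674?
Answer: 6*I*sqrt(1965) ≈ 265.97*I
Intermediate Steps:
sqrt(P - 22066) = sqrt(-48674 - 22066) = sqrt(-70740) = 6*I*sqrt(1965)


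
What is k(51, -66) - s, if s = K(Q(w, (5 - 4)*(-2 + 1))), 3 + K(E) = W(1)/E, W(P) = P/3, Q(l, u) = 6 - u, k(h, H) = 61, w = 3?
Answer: 1343/21 ≈ 63.952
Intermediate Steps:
W(P) = P/3 (W(P) = P*(⅓) = P/3)
K(E) = -3 + 1/(3*E) (K(E) = -3 + ((⅓)*1)/E = -3 + 1/(3*E))
s = -62/21 (s = -3 + 1/(3*(6 - (5 - 4)*(-2 + 1))) = -3 + 1/(3*(6 - (-1))) = -3 + 1/(3*(6 - 1*(-1))) = -3 + 1/(3*(6 + 1)) = -3 + (⅓)/7 = -3 + (⅓)*(⅐) = -3 + 1/21 = -62/21 ≈ -2.9524)
k(51, -66) - s = 61 - 1*(-62/21) = 61 + 62/21 = 1343/21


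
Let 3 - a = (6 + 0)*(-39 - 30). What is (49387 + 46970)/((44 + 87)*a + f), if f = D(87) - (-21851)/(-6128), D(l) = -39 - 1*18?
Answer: 590475696/334383109 ≈ 1.7659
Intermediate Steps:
a = 417 (a = 3 - (6 + 0)*(-39 - 30) = 3 - 6*(-69) = 3 - 1*(-414) = 3 + 414 = 417)
D(l) = -57 (D(l) = -39 - 18 = -57)
f = -371147/6128 (f = -57 - (-21851)/(-6128) = -57 - (-21851)*(-1)/6128 = -57 - 1*21851/6128 = -57 - 21851/6128 = -371147/6128 ≈ -60.566)
(49387 + 46970)/((44 + 87)*a + f) = (49387 + 46970)/((44 + 87)*417 - 371147/6128) = 96357/(131*417 - 371147/6128) = 96357/(54627 - 371147/6128) = 96357/(334383109/6128) = 96357*(6128/334383109) = 590475696/334383109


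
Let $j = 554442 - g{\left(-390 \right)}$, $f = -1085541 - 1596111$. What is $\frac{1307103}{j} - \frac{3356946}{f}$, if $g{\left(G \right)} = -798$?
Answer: $\frac{21305976473}{5908573240} \approx 3.6059$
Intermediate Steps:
$f = -2681652$
$j = 555240$ ($j = 554442 - -798 = 554442 + 798 = 555240$)
$\frac{1307103}{j} - \frac{3356946}{f} = \frac{1307103}{555240} - \frac{3356946}{-2681652} = 1307103 \cdot \frac{1}{555240} - - \frac{559491}{446942} = \frac{62243}{26440} + \frac{559491}{446942} = \frac{21305976473}{5908573240}$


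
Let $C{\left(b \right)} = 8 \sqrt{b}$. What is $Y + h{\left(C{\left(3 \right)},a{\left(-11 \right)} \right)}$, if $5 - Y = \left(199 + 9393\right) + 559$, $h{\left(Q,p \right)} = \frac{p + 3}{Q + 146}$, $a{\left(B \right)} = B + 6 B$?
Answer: $- \frac{53583727}{5281} + \frac{148 \sqrt{3}}{5281} \approx -10146.0$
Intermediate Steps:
$a{\left(B \right)} = 7 B$
$h{\left(Q,p \right)} = \frac{3 + p}{146 + Q}$
$Y = -10146$ ($Y = 5 - \left(\left(199 + 9393\right) + 559\right) = 5 - \left(9592 + 559\right) = 5 - 10151 = -10146$)
$Y + h{\left(C{\left(3 \right)},a{\left(-11 \right)} \right)} = -10146 + \frac{3 + 7 \left(-11\right)}{146 + 8 \sqrt{3}} = -10146 + \frac{3 - 77}{146 + 8 \sqrt{3}} = -10146 + \frac{1}{146 + 8 \sqrt{3}} \left(-74\right) = -10146 - \frac{74}{146 + 8 \sqrt{3}}$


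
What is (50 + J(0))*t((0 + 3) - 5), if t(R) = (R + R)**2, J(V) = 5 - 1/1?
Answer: 864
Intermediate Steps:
J(V) = 4 (J(V) = 5 - 1*1 = 5 - 1 = 4)
t(R) = 4*R**2 (t(R) = (2*R)**2 = 4*R**2)
(50 + J(0))*t((0 + 3) - 5) = (50 + 4)*(4*((0 + 3) - 5)**2) = 54*(4*(3 - 5)**2) = 54*(4*(-2)**2) = 54*(4*4) = 54*16 = 864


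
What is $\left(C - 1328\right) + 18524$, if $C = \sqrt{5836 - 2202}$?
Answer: $17196 + \sqrt{3634} \approx 17256.0$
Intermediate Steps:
$C = \sqrt{3634} \approx 60.283$
$\left(C - 1328\right) + 18524 = \left(\sqrt{3634} - 1328\right) + 18524 = \left(-1328 + \sqrt{3634}\right) + 18524 = 17196 + \sqrt{3634}$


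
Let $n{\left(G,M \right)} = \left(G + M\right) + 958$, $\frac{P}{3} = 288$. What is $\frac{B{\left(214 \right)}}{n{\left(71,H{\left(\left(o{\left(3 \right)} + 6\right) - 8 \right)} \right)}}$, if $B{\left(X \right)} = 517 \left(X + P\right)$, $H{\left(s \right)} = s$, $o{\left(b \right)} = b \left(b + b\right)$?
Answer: $\frac{50666}{95} \approx 533.33$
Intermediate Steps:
$o{\left(b \right)} = 2 b^{2}$ ($o{\left(b \right)} = b 2 b = 2 b^{2}$)
$P = 864$ ($P = 3 \cdot 288 = 864$)
$n{\left(G,M \right)} = 958 + G + M$
$B{\left(X \right)} = 446688 + 517 X$ ($B{\left(X \right)} = 517 \left(X + 864\right) = 517 \left(864 + X\right) = 446688 + 517 X$)
$\frac{B{\left(214 \right)}}{n{\left(71,H{\left(\left(o{\left(3 \right)} + 6\right) - 8 \right)} \right)}} = \frac{446688 + 517 \cdot 214}{958 + 71 + \left(\left(2 \cdot 3^{2} + 6\right) - 8\right)} = \frac{446688 + 110638}{958 + 71 + \left(\left(2 \cdot 9 + 6\right) - 8\right)} = \frac{557326}{958 + 71 + \left(\left(18 + 6\right) - 8\right)} = \frac{557326}{958 + 71 + \left(24 - 8\right)} = \frac{557326}{958 + 71 + 16} = \frac{557326}{1045} = 557326 \cdot \frac{1}{1045} = \frac{50666}{95}$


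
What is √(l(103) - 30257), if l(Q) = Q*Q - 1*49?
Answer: I*√19697 ≈ 140.35*I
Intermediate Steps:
l(Q) = -49 + Q² (l(Q) = Q² - 49 = -49 + Q²)
√(l(103) - 30257) = √((-49 + 103²) - 30257) = √((-49 + 10609) - 30257) = √(10560 - 30257) = √(-19697) = I*√19697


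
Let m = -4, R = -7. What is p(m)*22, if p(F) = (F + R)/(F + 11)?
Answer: -242/7 ≈ -34.571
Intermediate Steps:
p(F) = (-7 + F)/(11 + F) (p(F) = (F - 7)/(F + 11) = (-7 + F)/(11 + F))
p(m)*22 = ((-7 - 4)/(11 - 4))*22 = (-11/7)*22 = ((⅐)*(-11))*22 = -11/7*22 = -242/7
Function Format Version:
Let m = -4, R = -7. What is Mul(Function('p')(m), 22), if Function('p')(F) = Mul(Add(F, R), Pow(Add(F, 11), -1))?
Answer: Rational(-242, 7) ≈ -34.571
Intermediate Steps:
Function('p')(F) = Mul(Pow(Add(11, F), -1), Add(-7, F)) (Function('p')(F) = Mul(Add(F, -7), Pow(Add(F, 11), -1)) = Mul(Add(-7, F), Pow(Add(11, F), -1)) = Mul(Pow(Add(11, F), -1), Add(-7, F)))
Mul(Function('p')(m), 22) = Mul(Mul(Pow(Add(11, -4), -1), Add(-7, -4)), 22) = Mul(Mul(Pow(7, -1), -11), 22) = Mul(Mul(Rational(1, 7), -11), 22) = Mul(Rational(-11, 7), 22) = Rational(-242, 7)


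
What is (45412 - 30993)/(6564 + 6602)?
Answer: 14419/13166 ≈ 1.0952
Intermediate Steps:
(45412 - 30993)/(6564 + 6602) = 14419/13166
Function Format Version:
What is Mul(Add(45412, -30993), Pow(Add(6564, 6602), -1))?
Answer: Rational(14419, 13166) ≈ 1.0952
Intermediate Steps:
Mul(Add(45412, -30993), Pow(Add(6564, 6602), -1)) = Mul(14419, Pow(13166, -1)) = Mul(14419, Rational(1, 13166)) = Rational(14419, 13166)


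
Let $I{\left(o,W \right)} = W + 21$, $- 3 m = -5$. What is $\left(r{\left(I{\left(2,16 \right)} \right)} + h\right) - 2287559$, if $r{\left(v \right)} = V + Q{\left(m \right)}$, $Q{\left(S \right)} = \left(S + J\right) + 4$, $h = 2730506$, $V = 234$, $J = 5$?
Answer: $\frac{1329575}{3} \approx 4.4319 \cdot 10^{5}$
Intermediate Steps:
$m = \frac{5}{3}$ ($m = \left(- \frac{1}{3}\right) \left(-5\right) = \frac{5}{3} \approx 1.6667$)
$Q{\left(S \right)} = 9 + S$ ($Q{\left(S \right)} = \left(S + 5\right) + 4 = \left(5 + S\right) + 4 = 9 + S$)
$I{\left(o,W \right)} = 21 + W$
$r{\left(v \right)} = \frac{734}{3}$ ($r{\left(v \right)} = 234 + \left(9 + \frac{5}{3}\right) = 234 + \frac{32}{3} = \frac{734}{3}$)
$\left(r{\left(I{\left(2,16 \right)} \right)} + h\right) - 2287559 = \left(\frac{734}{3} + 2730506\right) - 2287559 = \frac{8192252}{3} - 2287559 = \frac{1329575}{3}$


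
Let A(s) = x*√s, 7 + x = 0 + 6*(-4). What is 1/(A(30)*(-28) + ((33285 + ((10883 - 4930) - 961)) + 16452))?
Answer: 18243/990886907 - 868*√30/2972660721 ≈ 1.6811e-5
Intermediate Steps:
x = -31 (x = -7 + (0 + 6*(-4)) = -7 + (0 - 24) = -7 - 24 = -31)
A(s) = -31*√s
1/(A(30)*(-28) + ((33285 + ((10883 - 4930) - 961)) + 16452)) = 1/(-31*√30*(-28) + ((33285 + ((10883 - 4930) - 961)) + 16452)) = 1/(868*√30 + ((33285 + (5953 - 961)) + 16452)) = 1/(868*√30 + ((33285 + 4992) + 16452)) = 1/(868*√30 + (38277 + 16452)) = 1/(868*√30 + 54729) = 1/(54729 + 868*√30)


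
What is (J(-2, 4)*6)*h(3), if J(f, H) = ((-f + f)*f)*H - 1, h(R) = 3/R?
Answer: -6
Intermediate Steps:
J(f, H) = -1 (J(f, H) = (0*f)*H - 1 = 0*H - 1 = 0 - 1 = -1)
(J(-2, 4)*6)*h(3) = (-1*6)*(3/3) = -18/3 = -6*1 = -6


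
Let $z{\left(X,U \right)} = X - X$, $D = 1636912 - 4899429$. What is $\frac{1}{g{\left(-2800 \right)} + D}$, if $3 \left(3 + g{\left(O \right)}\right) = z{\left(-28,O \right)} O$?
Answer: $- \frac{1}{3262520} \approx -3.0651 \cdot 10^{-7}$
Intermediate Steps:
$D = -3262517$
$z{\left(X,U \right)} = 0$
$g{\left(O \right)} = -3$ ($g{\left(O \right)} = -3 + \frac{0 O}{3} = -3 + \frac{1}{3} \cdot 0 = -3 + 0 = -3$)
$\frac{1}{g{\left(-2800 \right)} + D} = \frac{1}{-3 - 3262517} = \frac{1}{-3262520} = - \frac{1}{3262520}$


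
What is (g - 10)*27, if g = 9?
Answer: -27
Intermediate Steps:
(g - 10)*27 = (9 - 10)*27 = -1*27 = -27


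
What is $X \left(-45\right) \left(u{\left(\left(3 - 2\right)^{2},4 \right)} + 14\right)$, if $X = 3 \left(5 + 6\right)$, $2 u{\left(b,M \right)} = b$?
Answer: $- \frac{43065}{2} \approx -21533.0$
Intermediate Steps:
$u{\left(b,M \right)} = \frac{b}{2}$
$X = 33$ ($X = 3 \cdot 11 = 33$)
$X \left(-45\right) \left(u{\left(\left(3 - 2\right)^{2},4 \right)} + 14\right) = 33 \left(-45\right) \left(\frac{\left(3 - 2\right)^{2}}{2} + 14\right) = - 1485 \left(\frac{1^{2}}{2} + 14\right) = - 1485 \left(\frac{1}{2} \cdot 1 + 14\right) = - 1485 \left(\frac{1}{2} + 14\right) = \left(-1485\right) \frac{29}{2} = - \frac{43065}{2}$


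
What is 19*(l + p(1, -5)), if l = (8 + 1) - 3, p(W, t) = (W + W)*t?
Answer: -76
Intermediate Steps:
p(W, t) = 2*W*t (p(W, t) = (2*W)*t = 2*W*t)
l = 6 (l = 9 - 3 = 6)
19*(l + p(1, -5)) = 19*(6 + 2*1*(-5)) = 19*(6 - 10) = 19*(-4) = -76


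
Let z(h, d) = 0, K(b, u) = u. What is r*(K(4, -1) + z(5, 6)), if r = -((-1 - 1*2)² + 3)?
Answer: 12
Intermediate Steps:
r = -12 (r = -((-1 - 2)² + 3) = -((-3)² + 3) = -(9 + 3) = -1*12 = -12)
r*(K(4, -1) + z(5, 6)) = -12*(-1 + 0) = -12*(-1) = 12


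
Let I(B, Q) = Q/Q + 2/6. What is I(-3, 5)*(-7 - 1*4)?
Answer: -44/3 ≈ -14.667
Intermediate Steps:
I(B, Q) = 4/3 (I(B, Q) = 1 + 2*(⅙) = 1 + ⅓ = 4/3)
I(-3, 5)*(-7 - 1*4) = 4*(-7 - 1*4)/3 = 4*(-7 - 4)/3 = (4/3)*(-11) = -44/3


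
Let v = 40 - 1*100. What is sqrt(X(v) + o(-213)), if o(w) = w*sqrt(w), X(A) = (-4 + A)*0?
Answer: 213**(3/4)*sqrt(-I) ≈ 39.425 - 39.425*I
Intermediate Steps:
v = -60 (v = 40 - 100 = -60)
X(A) = 0
o(w) = w**(3/2)
sqrt(X(v) + o(-213)) = sqrt(0 + (-213)**(3/2)) = sqrt(0 - 213*I*sqrt(213)) = sqrt(-213*I*sqrt(213)) = 213**(3/4)*sqrt(-I)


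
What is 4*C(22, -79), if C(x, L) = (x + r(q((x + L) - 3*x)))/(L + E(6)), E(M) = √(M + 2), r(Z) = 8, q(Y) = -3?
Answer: -9480/6233 - 240*√2/6233 ≈ -1.5754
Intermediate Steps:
E(M) = √(2 + M)
C(x, L) = (8 + x)/(L + 2*√2) (C(x, L) = (x + 8)/(L + √(2 + 6)) = (8 + x)/(L + √8) = (8 + x)/(L + 2*√2))
4*C(22, -79) = 4*((8 + 22)/(-79 + 2*√2)) = 4*(30/(-79 + 2*√2)) = 120/(-79 + 2*√2)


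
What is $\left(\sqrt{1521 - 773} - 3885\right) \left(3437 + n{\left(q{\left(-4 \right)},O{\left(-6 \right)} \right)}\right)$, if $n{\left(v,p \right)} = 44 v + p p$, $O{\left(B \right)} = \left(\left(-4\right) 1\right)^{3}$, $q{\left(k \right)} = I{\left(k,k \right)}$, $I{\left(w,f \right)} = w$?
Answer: $-28581945 + 14714 \sqrt{187} \approx -2.8381 \cdot 10^{7}$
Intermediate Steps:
$q{\left(k \right)} = k$
$O{\left(B \right)} = -64$ ($O{\left(B \right)} = \left(-4\right)^{3} = -64$)
$n{\left(v,p \right)} = p^{2} + 44 v$ ($n{\left(v,p \right)} = 44 v + p^{2} = p^{2} + 44 v$)
$\left(\sqrt{1521 - 773} - 3885\right) \left(3437 + n{\left(q{\left(-4 \right)},O{\left(-6 \right)} \right)}\right) = \left(\sqrt{1521 - 773} - 3885\right) \left(3437 + \left(\left(-64\right)^{2} + 44 \left(-4\right)\right)\right) = \left(\sqrt{748} - 3885\right) \left(3437 + \left(4096 - 176\right)\right) = \left(2 \sqrt{187} - 3885\right) \left(3437 + 3920\right) = \left(-3885 + 2 \sqrt{187}\right) 7357 = -28581945 + 14714 \sqrt{187}$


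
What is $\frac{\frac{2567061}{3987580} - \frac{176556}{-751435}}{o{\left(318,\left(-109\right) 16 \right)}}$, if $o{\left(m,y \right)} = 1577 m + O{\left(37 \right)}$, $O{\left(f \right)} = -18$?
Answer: $\frac{175534043801}{100173487625751760} \approx 1.7523 \cdot 10^{-6}$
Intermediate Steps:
$o{\left(m,y \right)} = -18 + 1577 m$ ($o{\left(m,y \right)} = 1577 m - 18 = -18 + 1577 m$)
$\frac{\frac{2567061}{3987580} - \frac{176556}{-751435}}{o{\left(318,\left(-109\right) 16 \right)}} = \frac{\frac{2567061}{3987580} - \frac{176556}{-751435}}{-18 + 1577 \cdot 318} = \frac{2567061 \cdot \frac{1}{3987580} - - \frac{176556}{751435}}{-18 + 501486} = \frac{\frac{2567061}{3987580} + \frac{176556}{751435}}{501468} = \frac{526602131403}{599281435460} \cdot \frac{1}{501468} = \frac{175534043801}{100173487625751760}$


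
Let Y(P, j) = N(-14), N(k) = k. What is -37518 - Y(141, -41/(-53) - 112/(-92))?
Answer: -37504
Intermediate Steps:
Y(P, j) = -14
-37518 - Y(141, -41/(-53) - 112/(-92)) = -37518 - 1*(-14) = -37518 + 14 = -37504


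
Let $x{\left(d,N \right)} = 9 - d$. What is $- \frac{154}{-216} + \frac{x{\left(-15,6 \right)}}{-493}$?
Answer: $\frac{35369}{53244} \approx 0.66428$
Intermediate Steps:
$- \frac{154}{-216} + \frac{x{\left(-15,6 \right)}}{-493} = - \frac{154}{-216} + \frac{9 - -15}{-493} = \left(-154\right) \left(- \frac{1}{216}\right) + \left(9 + 15\right) \left(- \frac{1}{493}\right) = \frac{77}{108} + 24 \left(- \frac{1}{493}\right) = \frac{77}{108} - \frac{24}{493} = \frac{35369}{53244}$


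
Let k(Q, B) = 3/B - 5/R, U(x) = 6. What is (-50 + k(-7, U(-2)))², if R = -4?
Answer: 37249/16 ≈ 2328.1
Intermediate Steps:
k(Q, B) = 5/4 + 3/B (k(Q, B) = 3/B - 5/(-4) = 3/B - 5*(-¼) = 3/B + 5/4 = 5/4 + 3/B)
(-50 + k(-7, U(-2)))² = (-50 + (5/4 + 3/6))² = (-50 + (5/4 + 3*(⅙)))² = (-50 + (5/4 + ½))² = (-50 + 7/4)² = (-193/4)² = 37249/16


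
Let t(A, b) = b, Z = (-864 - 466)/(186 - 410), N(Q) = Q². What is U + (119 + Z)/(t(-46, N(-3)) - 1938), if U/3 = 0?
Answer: -1999/30864 ≈ -0.064768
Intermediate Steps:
Z = 95/16 (Z = -1330/(-224) = -1330*(-1/224) = 95/16 ≈ 5.9375)
U = 0 (U = 3*0 = 0)
U + (119 + Z)/(t(-46, N(-3)) - 1938) = 0 + (119 + 95/16)/((-3)² - 1938) = 0 + 1999/(16*(9 - 1938)) = 0 + (1999/16)/(-1929) = 0 + (1999/16)*(-1/1929) = 0 - 1999/30864 = -1999/30864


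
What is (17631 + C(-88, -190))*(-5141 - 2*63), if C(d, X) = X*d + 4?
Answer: -180947785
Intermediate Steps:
C(d, X) = 4 + X*d
(17631 + C(-88, -190))*(-5141 - 2*63) = (17631 + (4 - 190*(-88)))*(-5141 - 2*63) = (17631 + (4 + 16720))*(-5141 - 126) = (17631 + 16724)*(-5267) = 34355*(-5267) = -180947785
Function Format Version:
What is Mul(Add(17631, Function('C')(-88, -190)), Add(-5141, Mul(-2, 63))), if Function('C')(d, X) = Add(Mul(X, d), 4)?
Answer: -180947785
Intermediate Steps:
Function('C')(d, X) = Add(4, Mul(X, d))
Mul(Add(17631, Function('C')(-88, -190)), Add(-5141, Mul(-2, 63))) = Mul(Add(17631, Add(4, Mul(-190, -88))), Add(-5141, Mul(-2, 63))) = Mul(Add(17631, Add(4, 16720)), Add(-5141, -126)) = Mul(Add(17631, 16724), -5267) = Mul(34355, -5267) = -180947785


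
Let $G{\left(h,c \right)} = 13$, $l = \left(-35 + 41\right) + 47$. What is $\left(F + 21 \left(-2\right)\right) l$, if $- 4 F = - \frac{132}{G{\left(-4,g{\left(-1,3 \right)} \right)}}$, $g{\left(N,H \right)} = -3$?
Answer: $- \frac{27189}{13} \approx -2091.5$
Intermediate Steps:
$l = 53$ ($l = 6 + 47 = 53$)
$F = \frac{33}{13}$ ($F = - \frac{\left(-132\right) \frac{1}{13}}{4} = \left(- \frac{1}{4}\right) \left(- \frac{132}{13}\right) = \frac{33}{13} \approx 2.5385$)
$\left(F + 21 \left(-2\right)\right) l = \left(\frac{33}{13} + 21 \left(-2\right)\right) 53 = \left(\frac{33}{13} - 42\right) 53 = \left(- \frac{513}{13}\right) 53 = - \frac{27189}{13}$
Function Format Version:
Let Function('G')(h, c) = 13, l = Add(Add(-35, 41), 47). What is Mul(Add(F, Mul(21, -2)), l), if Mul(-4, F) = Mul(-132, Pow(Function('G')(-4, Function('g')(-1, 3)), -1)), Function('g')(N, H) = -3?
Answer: Rational(-27189, 13) ≈ -2091.5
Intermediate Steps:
l = 53 (l = Add(6, 47) = 53)
F = Rational(33, 13) (F = Mul(Rational(-1, 4), Mul(-132, Pow(13, -1))) = Mul(Rational(-1, 4), Mul(-132, Rational(1, 13))) = Mul(Rational(-1, 4), Rational(-132, 13)) = Rational(33, 13) ≈ 2.5385)
Mul(Add(F, Mul(21, -2)), l) = Mul(Add(Rational(33, 13), Mul(21, -2)), 53) = Mul(Add(Rational(33, 13), -42), 53) = Mul(Rational(-513, 13), 53) = Rational(-27189, 13)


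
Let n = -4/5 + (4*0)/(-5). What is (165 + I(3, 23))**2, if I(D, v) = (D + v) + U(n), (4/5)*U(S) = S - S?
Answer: 36481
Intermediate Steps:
n = -4/5 (n = -4*1/5 + 0*(-1/5) = -4/5 + 0 = -4/5 ≈ -0.80000)
U(S) = 0 (U(S) = 5*(S - S)/4 = (5/4)*0 = 0)
I(D, v) = D + v (I(D, v) = (D + v) + 0 = D + v)
(165 + I(3, 23))**2 = (165 + (3 + 23))**2 = (165 + 26)**2 = 191**2 = 36481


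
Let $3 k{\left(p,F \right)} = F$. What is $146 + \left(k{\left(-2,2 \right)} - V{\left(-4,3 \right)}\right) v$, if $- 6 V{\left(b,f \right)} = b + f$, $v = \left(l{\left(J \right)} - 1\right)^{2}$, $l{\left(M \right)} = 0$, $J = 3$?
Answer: $\frac{293}{2} \approx 146.5$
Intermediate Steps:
$k{\left(p,F \right)} = \frac{F}{3}$
$v = 1$ ($v = \left(0 - 1\right)^{2} = \left(-1\right)^{2} = 1$)
$V{\left(b,f \right)} = - \frac{b}{6} - \frac{f}{6}$ ($V{\left(b,f \right)} = - \frac{b + f}{6} = - \frac{b}{6} - \frac{f}{6}$)
$146 + \left(k{\left(-2,2 \right)} - V{\left(-4,3 \right)}\right) v = 146 + \left(\frac{1}{3} \cdot 2 - \left(\left(- \frac{1}{6}\right) \left(-4\right) - \frac{1}{2}\right)\right) 1 = 146 + \left(\frac{2}{3} - \left(\frac{2}{3} - \frac{1}{2}\right)\right) 1 = 146 + \left(\frac{2}{3} - \frac{1}{6}\right) 1 = 146 + \frac{1}{2} \cdot 1 = 146 + \frac{1}{2} = \frac{293}{2}$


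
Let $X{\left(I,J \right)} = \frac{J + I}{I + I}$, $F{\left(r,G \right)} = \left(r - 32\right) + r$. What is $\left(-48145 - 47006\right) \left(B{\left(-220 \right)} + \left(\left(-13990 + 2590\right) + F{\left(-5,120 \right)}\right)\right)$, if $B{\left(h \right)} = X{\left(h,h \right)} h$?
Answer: $1109650962$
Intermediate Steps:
$F{\left(r,G \right)} = -32 + 2 r$ ($F{\left(r,G \right)} = \left(-32 + r\right) + r = -32 + 2 r$)
$X{\left(I,J \right)} = \frac{I + J}{2 I}$
$B{\left(h \right)} = h$ ($B{\left(h \right)} = \frac{h + h}{2 h} h = \frac{2 h}{2 h} h = 1 h = h$)
$\left(-48145 - 47006\right) \left(B{\left(-220 \right)} + \left(\left(-13990 + 2590\right) + F{\left(-5,120 \right)}\right)\right) = \left(-48145 - 47006\right) \left(-220 + \left(\left(-13990 + 2590\right) + \left(-32 + 2 \left(-5\right)\right)\right)\right) = - 95151 \left(-220 - 11442\right) = \left(-95151\right) \left(-11662\right) = 1109650962$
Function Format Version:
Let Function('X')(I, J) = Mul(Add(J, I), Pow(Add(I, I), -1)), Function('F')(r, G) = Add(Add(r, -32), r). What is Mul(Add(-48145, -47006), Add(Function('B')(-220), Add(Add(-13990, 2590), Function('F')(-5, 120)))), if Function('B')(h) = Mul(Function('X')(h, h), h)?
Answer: 1109650962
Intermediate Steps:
Function('F')(r, G) = Add(-32, Mul(2, r)) (Function('F')(r, G) = Add(Add(-32, r), r) = Add(-32, Mul(2, r)))
Function('X')(I, J) = Mul(Rational(1, 2), Pow(I, -1), Add(I, J)) (Function('X')(I, J) = Mul(Add(I, J), Pow(Mul(2, I), -1)) = Mul(Add(I, J), Mul(Rational(1, 2), Pow(I, -1))) = Mul(Rational(1, 2), Pow(I, -1), Add(I, J)))
Function('B')(h) = h (Function('B')(h) = Mul(Mul(Rational(1, 2), Pow(h, -1), Add(h, h)), h) = Mul(Mul(Rational(1, 2), Pow(h, -1), Mul(2, h)), h) = Mul(1, h) = h)
Mul(Add(-48145, -47006), Add(Function('B')(-220), Add(Add(-13990, 2590), Function('F')(-5, 120)))) = Mul(Add(-48145, -47006), Add(-220, Add(Add(-13990, 2590), Add(-32, Mul(2, -5))))) = Mul(-95151, Add(-220, Add(-11400, Add(-32, -10)))) = Mul(-95151, Add(-220, Add(-11400, -42))) = Mul(-95151, Add(-220, -11442)) = Mul(-95151, -11662) = 1109650962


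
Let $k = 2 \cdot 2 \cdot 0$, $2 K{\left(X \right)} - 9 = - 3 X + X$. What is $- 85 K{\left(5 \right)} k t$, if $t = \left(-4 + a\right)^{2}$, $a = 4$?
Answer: $0$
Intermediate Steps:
$t = 0$ ($t = \left(-4 + 4\right)^{2} = 0^{2} = 0$)
$K{\left(X \right)} = \frac{9}{2} - X$ ($K{\left(X \right)} = \frac{9}{2} + \frac{- 3 X + X}{2} = \frac{9}{2} + \frac{\left(-2\right) X}{2} = \frac{9}{2} - X$)
$k = 0$ ($k = 4 \cdot 0 = 0$)
$- 85 K{\left(5 \right)} k t = - 85 \left(\frac{9}{2} - 5\right) 0 \cdot 0 = - 85 \left(\left(- \frac{1}{2}\right) 0\right) 0 = \left(-85\right) 0 \cdot 0 = 0 \cdot 0 = 0$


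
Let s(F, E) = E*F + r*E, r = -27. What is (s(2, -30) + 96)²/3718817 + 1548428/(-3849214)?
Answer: -1501688161226/7157261229919 ≈ -0.20981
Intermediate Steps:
s(F, E) = -27*E + E*F (s(F, E) = E*F - 27*E = -27*E + E*F)
(s(2, -30) + 96)²/3718817 + 1548428/(-3849214) = (-30*(-27 + 2) + 96)²/3718817 + 1548428/(-3849214) = (-30*(-25) + 96)²*(1/3718817) + 1548428*(-1/3849214) = (750 + 96)²*(1/3718817) - 774214/1924607 = 846²*(1/3718817) - 774214/1924607 = 715716*(1/3718817) - 774214/1924607 = 715716/3718817 - 774214/1924607 = -1501688161226/7157261229919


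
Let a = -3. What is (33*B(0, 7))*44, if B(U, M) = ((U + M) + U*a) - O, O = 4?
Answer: 4356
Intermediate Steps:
B(U, M) = -4 + M - 2*U (B(U, M) = ((U + M) + U*(-3)) - 1*4 = ((M + U) - 3*U) - 4 = (M - 2*U) - 4 = -4 + M - 2*U)
(33*B(0, 7))*44 = (33*(-4 + 7 - 2*0))*44 = (33*(-4 + 7 + 0))*44 = (33*3)*44 = 99*44 = 4356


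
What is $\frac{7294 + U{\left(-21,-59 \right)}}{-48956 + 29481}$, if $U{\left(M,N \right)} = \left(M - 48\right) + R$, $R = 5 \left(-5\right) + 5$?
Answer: $- \frac{1441}{3895} \approx -0.36996$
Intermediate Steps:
$R = -20$ ($R = -25 + 5 = -20$)
$U{\left(M,N \right)} = -68 + M$ ($U{\left(M,N \right)} = \left(M - 48\right) - 20 = \left(-48 + M\right) - 20 = -68 + M$)
$\frac{7294 + U{\left(-21,-59 \right)}}{-48956 + 29481} = \frac{7294 - 89}{-48956 + 29481} = \frac{7294 - 89}{-19475} = 7205 \left(- \frac{1}{19475}\right) = - \frac{1441}{3895}$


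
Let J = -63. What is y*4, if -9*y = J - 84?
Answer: 196/3 ≈ 65.333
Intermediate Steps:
y = 49/3 (y = -(-63 - 84)/9 = -⅑*(-147) = 49/3 ≈ 16.333)
y*4 = (49/3)*4 = 196/3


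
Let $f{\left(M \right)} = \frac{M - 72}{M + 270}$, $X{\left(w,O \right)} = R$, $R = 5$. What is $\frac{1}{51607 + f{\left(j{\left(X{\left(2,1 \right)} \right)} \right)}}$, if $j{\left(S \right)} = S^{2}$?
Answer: $\frac{295}{15224018} \approx 1.9377 \cdot 10^{-5}$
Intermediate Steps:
$X{\left(w,O \right)} = 5$
$f{\left(M \right)} = \frac{-72 + M}{270 + M}$
$\frac{1}{51607 + f{\left(j{\left(X{\left(2,1 \right)} \right)} \right)}} = \frac{1}{51607 + \frac{-72 + 5^{2}}{270 + 5^{2}}} = \frac{1}{51607 + \frac{-72 + 25}{270 + 25}} = \frac{1}{51607 + \frac{1}{295} \left(-47\right)} = \frac{1}{51607 - \frac{47}{295}} = \frac{1}{\frac{15224018}{295}} = \frac{295}{15224018}$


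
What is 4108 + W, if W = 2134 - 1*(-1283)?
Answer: 7525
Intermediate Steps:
W = 3417 (W = 2134 + 1283 = 3417)
4108 + W = 4108 + 3417 = 7525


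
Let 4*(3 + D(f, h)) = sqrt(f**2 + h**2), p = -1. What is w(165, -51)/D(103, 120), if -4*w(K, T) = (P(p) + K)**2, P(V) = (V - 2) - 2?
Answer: -61440/4973 - 5120*sqrt(25009)/4973 ≈ -175.17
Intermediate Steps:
P(V) = -4 + V (P(V) = (-2 + V) - 2 = -4 + V)
D(f, h) = -3 + sqrt(f**2 + h**2)/4
w(K, T) = -(-5 + K)**2/4 (w(K, T) = -((-4 - 1) + K)**2/4 = -(-5 + K)**2/4)
w(165, -51)/D(103, 120) = (-(-5 + 165)**2/4)/(-3 + sqrt(103**2 + 120**2)/4) = (-1/4*160**2)/(-3 + sqrt(10609 + 14400)/4) = (-1/4*25600)/(-3 + sqrt(25009)/4) = -6400/(-3 + sqrt(25009)/4)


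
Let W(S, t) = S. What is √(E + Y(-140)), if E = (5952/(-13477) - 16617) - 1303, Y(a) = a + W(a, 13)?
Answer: 2*I*√826434410726/13477 ≈ 134.91*I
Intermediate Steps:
Y(a) = 2*a (Y(a) = a + a = 2*a)
E = -241513792/13477 (E = (5952*(-1/13477) - 16617) - 1303 = (-5952/13477 - 16617) - 1303 = -223953261/13477 - 1303 = -241513792/13477 ≈ -17920.)
√(E + Y(-140)) = √(-241513792/13477 + 2*(-140)) = √(-241513792/13477 - 280) = √(-245287352/13477) = 2*I*√826434410726/13477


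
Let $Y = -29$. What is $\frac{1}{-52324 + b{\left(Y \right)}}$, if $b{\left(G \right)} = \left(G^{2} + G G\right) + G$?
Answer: $- \frac{1}{50671} \approx -1.9735 \cdot 10^{-5}$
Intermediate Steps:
$b{\left(G \right)} = G + 2 G^{2}$ ($b{\left(G \right)} = \left(G^{2} + G^{2}\right) + G = 2 G^{2} + G = G + 2 G^{2}$)
$\frac{1}{-52324 + b{\left(Y \right)}} = \frac{1}{-52324 - 29 \left(1 + 2 \left(-29\right)\right)} = \frac{1}{-52324 - 29 \left(1 - 58\right)} = \frac{1}{-52324 - -1653} = \frac{1}{-52324 + 1653} = \frac{1}{-50671} = - \frac{1}{50671}$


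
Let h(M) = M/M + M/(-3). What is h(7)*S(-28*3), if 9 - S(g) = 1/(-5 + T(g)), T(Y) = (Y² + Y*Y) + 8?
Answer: -508136/42345 ≈ -12.000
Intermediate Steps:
T(Y) = 8 + 2*Y² (T(Y) = (Y² + Y²) + 8 = 2*Y² + 8 = 8 + 2*Y²)
h(M) = 1 - M/3 (h(M) = 1 + M*(-⅓) = 1 - M/3)
S(g) = 9 - 1/(3 + 2*g²) (S(g) = 9 - 1/(-5 + (8 + 2*g²)) = 9 - 1/(3 + 2*g²))
h(7)*S(-28*3) = (1 - ⅓*7)*(2*(13 + 9*(-28*3)²)/(3 + 2*(-28*3)²)) = (1 - 7/3)*(2*(13 + 9*(-84)²)/(3 + 2*(-84)²)) = -8*(13 + 9*7056)/(3*(3 + 2*7056)) = -8*(13 + 63504)/(3*(3 + 14112)) = -8*63517/(3*14115) = -4/3*127034/14115 = -508136/42345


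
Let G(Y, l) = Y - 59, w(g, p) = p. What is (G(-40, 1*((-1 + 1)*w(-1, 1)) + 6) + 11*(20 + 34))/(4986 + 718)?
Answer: 495/5704 ≈ 0.086781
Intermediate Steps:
G(Y, l) = -59 + Y
(G(-40, 1*((-1 + 1)*w(-1, 1)) + 6) + 11*(20 + 34))/(4986 + 718) = ((-59 - 40) + 11*(20 + 34))/(4986 + 718) = (-99 + 11*54)/5704 = (-99 + 594)*(1/5704) = 495*(1/5704) = 495/5704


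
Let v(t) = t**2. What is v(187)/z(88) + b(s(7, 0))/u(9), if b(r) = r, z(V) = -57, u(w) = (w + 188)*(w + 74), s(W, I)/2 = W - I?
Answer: -571777321/932007 ≈ -613.49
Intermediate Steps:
s(W, I) = -2*I + 2*W (s(W, I) = 2*(W - I) = -2*I + 2*W)
u(w) = (74 + w)*(188 + w) (u(w) = (188 + w)*(74 + w) = (74 + w)*(188 + w))
v(187)/z(88) + b(s(7, 0))/u(9) = 187**2/(-57) + (-2*0 + 2*7)/(13912 + 9**2 + 262*9) = 34969*(-1/57) + (0 + 14)/(13912 + 81 + 2358) = -34969/57 + 14/16351 = -571777321/932007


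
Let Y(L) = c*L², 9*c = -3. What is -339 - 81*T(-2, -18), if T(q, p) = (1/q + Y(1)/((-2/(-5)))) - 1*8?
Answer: 417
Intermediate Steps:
c = -⅓ (c = (⅑)*(-3) = -⅓ ≈ -0.33333)
Y(L) = -L²/3
T(q, p) = -53/6 + 1/q (T(q, p) = (1/q + (-⅓*1²)/((-2/(-5)))) - 1*8 = (1/q + (-⅓*1)/((-2*(-⅕)))) - 8 = (1/q - 1/(3*⅖)) - 8 = (1/q - ⅓*5/2) - 8 = (1/q - ⅚) - 8 = (-⅚ + 1/q) - 8 = -53/6 + 1/q)
-339 - 81*T(-2, -18) = -339 - 81*(-53/6 + 1/(-2)) = -339 - 81*(-53/6 - ½) = -339 - 81*(-28/3) = -339 + 756 = 417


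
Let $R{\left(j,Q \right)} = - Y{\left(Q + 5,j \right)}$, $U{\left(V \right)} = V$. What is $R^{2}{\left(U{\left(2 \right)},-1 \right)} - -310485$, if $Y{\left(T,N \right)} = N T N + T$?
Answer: $310885$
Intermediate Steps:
$Y{\left(T,N \right)} = T + T N^{2}$ ($Y{\left(T,N \right)} = T N^{2} + T = T + T N^{2}$)
$R{\left(j,Q \right)} = - \left(1 + j^{2}\right) \left(5 + Q\right)$ ($R{\left(j,Q \right)} = - \left(Q + 5\right) \left(1 + j^{2}\right) = - \left(5 + Q\right) \left(1 + j^{2}\right) = - \left(1 + j^{2}\right) \left(5 + Q\right)$)
$R^{2}{\left(U{\left(2 \right)},-1 \right)} - -310485 = \left(- \left(1 + 2^{2}\right) \left(5 - 1\right)\right)^{2} - -310485 = \left(\left(-1\right) \left(1 + 4\right) 4\right)^{2} + 310485 = \left(\left(-1\right) 5 \cdot 4\right)^{2} + 310485 = \left(-20\right)^{2} + 310485 = 400 + 310485 = 310885$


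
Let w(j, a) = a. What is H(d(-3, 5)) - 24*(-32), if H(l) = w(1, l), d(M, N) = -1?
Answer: 767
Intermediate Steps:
H(l) = l
H(d(-3, 5)) - 24*(-32) = -1 - 24*(-32) = -1 + 768 = 767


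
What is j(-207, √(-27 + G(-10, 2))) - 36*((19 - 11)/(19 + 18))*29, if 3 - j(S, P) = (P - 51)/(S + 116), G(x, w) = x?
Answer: -751818/3367 + I*√37/91 ≈ -223.29 + 0.066844*I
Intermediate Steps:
j(S, P) = 3 - (-51 + P)/(116 + S) (j(S, P) = 3 - (P - 51)/(S + 116) = 3 - (-51 + P)/(116 + S))
j(-207, √(-27 + G(-10, 2))) - 36*((19 - 11)/(19 + 18))*29 = (399 - √(-27 - 10) + 3*(-207))/(116 - 207) - 36*((19 - 11)/(19 + 18))*29 = (399 - √(-37) - 621)/(-91) - 36*(8/37)*29 = -(399 - I*√37 - 621)/91 - 36*(8*(1/37))*29 = -(399 - I*√37 - 621)/91 - 36*(8/37)*29 = -(-222 - I*√37)/91 - 288*29/37 = (222/91 + I*√37/91) - 1*8352/37 = (222/91 + I*√37/91) - 8352/37 = -751818/3367 + I*√37/91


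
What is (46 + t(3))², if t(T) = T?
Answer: 2401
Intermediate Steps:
(46 + t(3))² = (46 + 3)² = 49² = 2401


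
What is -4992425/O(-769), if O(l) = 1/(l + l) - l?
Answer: -7678349650/1182721 ≈ -6492.1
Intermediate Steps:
O(l) = 1/(2*l) - l
-4992425/O(-769) = -4992425/((½)/(-769) - 1*(-769)) = -4992425/((½)*(-1/769) + 769) = -4992425/(-1/1538 + 769) = -4992425/1182721/1538 = -4992425*1538/1182721 = -7678349650/1182721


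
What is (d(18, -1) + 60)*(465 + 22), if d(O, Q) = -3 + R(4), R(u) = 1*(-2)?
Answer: 26785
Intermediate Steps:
R(u) = -2
d(O, Q) = -5 (d(O, Q) = -3 - 2 = -5)
(d(18, -1) + 60)*(465 + 22) = (-5 + 60)*(465 + 22) = 55*487 = 26785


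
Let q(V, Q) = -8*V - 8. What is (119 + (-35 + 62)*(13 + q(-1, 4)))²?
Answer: 220900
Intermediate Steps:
q(V, Q) = -8 - 8*V
(119 + (-35 + 62)*(13 + q(-1, 4)))² = (119 + (-35 + 62)*(13 + (-8 - 8*(-1))))² = (119 + 27*(13 + (-8 + 8)))² = (119 + 27*(13 + 0))² = (119 + 27*13)² = (119 + 351)² = 470² = 220900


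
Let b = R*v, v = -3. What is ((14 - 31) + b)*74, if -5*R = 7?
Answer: -4736/5 ≈ -947.20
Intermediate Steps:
R = -7/5 (R = -⅕*7 = -7/5 ≈ -1.4000)
b = 21/5 (b = -7/5*(-3) = 21/5 ≈ 4.2000)
((14 - 31) + b)*74 = ((14 - 31) + 21/5)*74 = (-17 + 21/5)*74 = -64/5*74 = -4736/5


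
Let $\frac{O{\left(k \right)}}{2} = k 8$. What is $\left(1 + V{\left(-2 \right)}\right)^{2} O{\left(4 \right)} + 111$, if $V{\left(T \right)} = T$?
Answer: $175$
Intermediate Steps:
$O{\left(k \right)} = 16 k$ ($O{\left(k \right)} = 2 k 8 = 2 \cdot 8 k = 16 k$)
$\left(1 + V{\left(-2 \right)}\right)^{2} O{\left(4 \right)} + 111 = \left(1 - 2\right)^{2} \cdot 16 \cdot 4 + 111 = \left(-1\right)^{2} \cdot 64 + 111 = 1 \cdot 64 + 111 = 64 + 111 = 175$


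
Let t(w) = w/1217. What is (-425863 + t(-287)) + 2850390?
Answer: 2950649072/1217 ≈ 2.4245e+6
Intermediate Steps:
t(w) = w/1217 (t(w) = w*(1/1217) = w/1217)
(-425863 + t(-287)) + 2850390 = (-425863 + (1/1217)*(-287)) + 2850390 = (-425863 - 287/1217) + 2850390 = -518275558/1217 + 2850390 = 2950649072/1217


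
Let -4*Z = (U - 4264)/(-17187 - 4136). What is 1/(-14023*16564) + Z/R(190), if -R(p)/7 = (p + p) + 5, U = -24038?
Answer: 1643418249901/13347908850311420 ≈ 0.00012312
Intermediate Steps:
R(p) = -35 - 14*p (R(p) = -7*((p + p) + 5) = -7*(2*p + 5) = -7*(5 + 2*p) = -35 - 14*p)
Z = -14151/42646 (Z = -(-24038 - 4264)/(4*(-17187 - 4136)) = -(-14151)/(2*(-21323)) = -(-14151)*(-1)/(2*21323) = -¼*28302/21323 = -14151/42646 ≈ -0.33182)
1/(-14023*16564) + Z/R(190) = 1/(-14023*16564) - 14151/(42646*(-35 - 14*190)) = -1/14023*1/16564 - 14151/(42646*(-35 - 2660)) = -1/232276972 - 14151/42646/(-2695) = -1/232276972 - 14151/42646*(-1/2695) = -1/232276972 + 14151/114930970 = 1643418249901/13347908850311420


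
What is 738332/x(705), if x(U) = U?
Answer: 738332/705 ≈ 1047.3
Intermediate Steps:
738332/x(705) = 738332/705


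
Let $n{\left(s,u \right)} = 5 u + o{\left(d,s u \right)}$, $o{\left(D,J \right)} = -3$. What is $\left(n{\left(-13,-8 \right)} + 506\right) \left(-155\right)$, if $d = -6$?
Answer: $-71765$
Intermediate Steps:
$n{\left(s,u \right)} = -3 + 5 u$ ($n{\left(s,u \right)} = 5 u - 3 = -3 + 5 u$)
$\left(n{\left(-13,-8 \right)} + 506\right) \left(-155\right) = \left(\left(-3 + 5 \left(-8\right)\right) + 506\right) \left(-155\right) = \left(\left(-3 - 40\right) + 506\right) \left(-155\right) = \left(-43 + 506\right) \left(-155\right) = 463 \left(-155\right) = -71765$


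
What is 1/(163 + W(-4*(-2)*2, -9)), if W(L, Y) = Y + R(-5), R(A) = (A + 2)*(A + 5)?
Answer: 1/154 ≈ 0.0064935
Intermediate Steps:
R(A) = (2 + A)*(5 + A)
W(L, Y) = Y (W(L, Y) = Y + (10 + (-5)**2 + 7*(-5)) = Y + (10 + 25 - 35) = Y + 0 = Y)
1/(163 + W(-4*(-2)*2, -9)) = 1/(163 - 9) = 1/154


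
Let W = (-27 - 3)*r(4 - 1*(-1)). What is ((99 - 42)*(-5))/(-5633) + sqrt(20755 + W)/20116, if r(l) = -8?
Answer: 285/5633 + sqrt(20995)/20116 ≈ 0.057798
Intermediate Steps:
W = 240 (W = (-27 - 3)*(-8) = -30*(-8) = 240)
((99 - 42)*(-5))/(-5633) + sqrt(20755 + W)/20116 = ((99 - 42)*(-5))/(-5633) + sqrt(20755 + 240)/20116 = (57*(-5))*(-1/5633) + sqrt(20995)*(1/20116) = -285*(-1/5633) + sqrt(20995)/20116 = 285/5633 + sqrt(20995)/20116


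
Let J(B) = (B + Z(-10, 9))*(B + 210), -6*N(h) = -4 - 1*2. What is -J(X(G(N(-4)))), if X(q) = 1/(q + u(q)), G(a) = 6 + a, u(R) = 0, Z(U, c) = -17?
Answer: 173578/49 ≈ 3542.4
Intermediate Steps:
N(h) = 1 (N(h) = -(-4 - 1*2)/6 = -(-4 - 2)/6 = -1/6*(-6) = 1)
X(q) = 1/q (X(q) = 1/(q + 0) = 1/q)
J(B) = (-17 + B)*(210 + B) (J(B) = (B - 17)*(B + 210) = (-17 + B)*(210 + B))
-J(X(G(N(-4)))) = -(-3570 + (1/(6 + 1))**2 + 193/(6 + 1)) = -(-3570 + (1/7)**2 + 193/7) = -(-3570 + (1/7)**2 + 193*(1/7)) = -(-3570 + 1/49 + 193/7) = -1*(-173578/49) = 173578/49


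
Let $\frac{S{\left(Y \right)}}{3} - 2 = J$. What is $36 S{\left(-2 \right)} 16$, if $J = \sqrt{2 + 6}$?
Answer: $3456 + 3456 \sqrt{2} \approx 8343.5$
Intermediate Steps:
$J = 2 \sqrt{2}$ ($J = \sqrt{8} = 2 \sqrt{2} \approx 2.8284$)
$S{\left(Y \right)} = 6 + 6 \sqrt{2}$ ($S{\left(Y \right)} = 6 + 3 \cdot 2 \sqrt{2} = 6 + 6 \sqrt{2}$)
$36 S{\left(-2 \right)} 16 = 36 \left(6 + 6 \sqrt{2}\right) 16 = \left(216 + 216 \sqrt{2}\right) 16 = 3456 + 3456 \sqrt{2}$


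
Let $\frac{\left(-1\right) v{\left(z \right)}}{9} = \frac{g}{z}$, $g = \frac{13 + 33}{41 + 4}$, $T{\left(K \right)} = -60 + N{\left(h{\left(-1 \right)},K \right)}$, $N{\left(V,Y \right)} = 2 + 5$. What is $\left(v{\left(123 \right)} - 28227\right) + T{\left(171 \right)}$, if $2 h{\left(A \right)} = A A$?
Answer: $- \frac{17392246}{615} \approx -28280.0$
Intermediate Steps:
$h{\left(A \right)} = \frac{A^{2}}{2}$ ($h{\left(A \right)} = \frac{A A}{2} = \frac{A^{2}}{2}$)
$N{\left(V,Y \right)} = 7$
$T{\left(K \right)} = -53$ ($T{\left(K \right)} = -60 + 7 = -53$)
$g = \frac{46}{45} \approx 1.0222$
$v{\left(z \right)} = - \frac{46}{5 z}$ ($v{\left(z \right)} = - 9 \frac{46}{45 z} = - \frac{46}{5 z}$)
$\left(v{\left(123 \right)} - 28227\right) + T{\left(171 \right)} = \left(- \frac{46}{5 \cdot 123} - 28227\right) - 53 = \left(\left(- \frac{46}{5}\right) \frac{1}{123} - 28227\right) - 53 = \left(- \frac{46}{615} - 28227\right) - 53 = - \frac{17359651}{615} - 53 = - \frac{17392246}{615}$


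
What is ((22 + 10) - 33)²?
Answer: 1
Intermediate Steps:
((22 + 10) - 33)² = (32 - 33)² = (-1)² = 1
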